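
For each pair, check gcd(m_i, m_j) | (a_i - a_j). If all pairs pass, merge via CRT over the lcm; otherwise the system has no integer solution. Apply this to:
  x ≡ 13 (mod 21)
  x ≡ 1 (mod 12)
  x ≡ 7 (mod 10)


Moduli 21, 12, 10 are not pairwise coprime, so CRT works modulo lcm(m_i) when all pairwise compatibility conditions hold.
Pairwise compatibility: gcd(m_i, m_j) must divide a_i - a_j for every pair.
Merge one congruence at a time:
  Start: x ≡ 13 (mod 21).
  Combine with x ≡ 1 (mod 12): gcd(21, 12) = 3; 1 - 13 = -12, which IS divisible by 3, so compatible.
    Write x = 13 + 21·t and substitute into x ≡ 1 (mod 12): 21·t ≡ 1 − 13 = -12 (mod 12).
    Divide the congruence (and modulus) by g = 3: 7·t ≡ -4 (mod 4).
    Reduce coefficients mod 4: 3·t ≡ 0 (mod 4).
    The inverse of 3 mod 4 is 3 (since 3·3 = 9 = 2·4 + 1), so t ≡ 3·0 = 0 ≡ 0 (mod 4).
    Then x = 13 + 21·0 = 13, valid modulo lcm(21, 12) = 84: x ≡ 13 (mod 84).
  Combine with x ≡ 7 (mod 10): gcd(84, 10) = 2; 7 - 13 = -6, which IS divisible by 2, so compatible.
    Write x = 13 + 84·t and substitute into x ≡ 7 (mod 10): 84·t ≡ 7 − 13 = -6 (mod 10).
    Divide the congruence (and modulus) by g = 2: 42·t ≡ -3 (mod 5).
    Reduce coefficients mod 5: 2·t ≡ 2 (mod 5).
    The inverse of 2 mod 5 is 3 (since 2·3 = 6 = 1·5 + 1), so t ≡ 3·2 = 6 ≡ 1 (mod 5).
    Then x = 13 + 84·1 = 97, valid modulo lcm(84, 10) = 420: x ≡ 97 (mod 420).
Verify: 97 mod 21 = 13, 97 mod 12 = 1, 97 mod 10 = 7.

x ≡ 97 (mod 420).


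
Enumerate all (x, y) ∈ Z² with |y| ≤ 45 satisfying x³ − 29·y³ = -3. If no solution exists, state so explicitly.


The equation is x³ - 29y³ = -3. For fixed y, x³ = 29·y³ − 3, so a solution requires the RHS to be a perfect cube.
Strategy: iterate y from -45 to 45, compute RHS = 29·y³ − 3, and check whether it is a (positive or negative) perfect cube.
Check small values of y:
  y = 0: RHS = -3 is not a perfect cube.
  y = 1: RHS = 26 is not a perfect cube.
  y = -1: RHS = -32 is not a perfect cube.
  y = 2: RHS = 229 is not a perfect cube.
  y = -2: RHS = -235 is not a perfect cube.
  y = 3: RHS = 780 is not a perfect cube.
  y = -3: RHS = -786 is not a perfect cube.
Continuing the search up to |y| = 45 finds no solutions either.
No (x, y) in the scanned range satisfies the equation.

No integer solutions with |y| ≤ 45.


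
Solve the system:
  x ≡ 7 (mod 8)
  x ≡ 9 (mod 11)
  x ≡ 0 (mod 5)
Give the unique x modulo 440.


Moduli 8, 11, 5 are pairwise coprime; by CRT there is a unique solution modulo M = 8 · 11 · 5 = 440.
Solve pairwise, accumulating the modulus:
  Start with x ≡ 7 (mod 8).
  Combine with x ≡ 9 (mod 11): since gcd(8, 11) = 1, we get a unique residue mod 88.
    Write x = 7 + 8·t and substitute into x ≡ 9 (mod 11): 8·t ≡ 9 − 7 = 2 (mod 11).
    The inverse of 8 mod 11 is 7 (since 8·7 = 56 = 5·11 + 1), so t ≡ 7·2 = 14 ≡ 3 (mod 11).
    Then x = 7 + 8·3 = 31, valid modulo lcm(8, 11) = 88: x ≡ 31 (mod 88).
  Combine with x ≡ 0 (mod 5): since gcd(88, 5) = 1, we get a unique residue mod 440.
    Write x = 31 + 88·t and substitute into x ≡ 0 (mod 5): 88·t ≡ 0 − 31 = -31 (mod 5).
    Reduce coefficients mod 5: 3·t ≡ 4 (mod 5).
    The inverse of 3 mod 5 is 2 (since 3·2 = 6 = 1·5 + 1), so t ≡ 2·4 = 8 ≡ 3 (mod 5).
    Then x = 31 + 88·3 = 295, valid modulo lcm(88, 5) = 440: x ≡ 295 (mod 440).
Verify: 295 mod 8 = 7 ✓, 295 mod 11 = 9 ✓, 295 mod 5 = 0 ✓.

x ≡ 295 (mod 440).


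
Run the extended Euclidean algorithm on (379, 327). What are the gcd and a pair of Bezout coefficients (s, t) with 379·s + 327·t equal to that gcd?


Euclidean algorithm on (379, 327) — divide until remainder is 0:
  379 = 1 · 327 + 52
  327 = 6 · 52 + 15
  52 = 3 · 15 + 7
  15 = 2 · 7 + 1
  7 = 7 · 1 + 0
gcd(379, 327) = 1.
Track Bezout coefficients alongside the remainders: start with r₀ = 379 = a·1 + b·0 (s = 1, t = 0) and r₁ = 327 = a·0 + b·1 (s = 0, t = 1); each new remainder r_{k+1} = r_{k-1} − q_k·r_k inherits s_{k+1} = s_{k-1} − q_k·s_k, t_{k+1} = t_{k-1} − q_k·t_k, so r_k = a·s_k + b·t_k at every step:
  q = 1: r = 52, s = 1 − 1·0 = 1, t = 0 − 1·1 = -1  (check: 379·1 + 327·(-1) = 52)
  q = 6: r = 15, s = 0 − 6·1 = -6, t = 1 − 6·(-1) = 7  (check: 379·(-6) + 327·7 = 15)
  q = 3: r = 7, s = 1 − 3·(-6) = 19, t = -1 − 3·7 = -22  (check: 379·19 + 327·(-22) = 7)
  q = 2: r = 1, s = -6 − 2·19 = -44, t = 7 − 2·(-22) = 51  (check: 379·(-44) + 327·51 = 1)
The row with r = 1 (the gcd) gives the Bezout coefficients s = -44, t = 51.
Result: 379 · (-44) + 327 · (51) = 1.

gcd(379, 327) = 1; s = -44, t = 51 (check: 379·(-44) + 327·51 = 1).


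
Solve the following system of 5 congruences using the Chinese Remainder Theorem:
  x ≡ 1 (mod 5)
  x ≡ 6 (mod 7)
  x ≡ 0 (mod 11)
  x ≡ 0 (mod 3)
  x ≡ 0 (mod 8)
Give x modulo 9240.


Product of moduli M = 5 · 7 · 11 · 3 · 8 = 9240.
Merge one congruence at a time:
  Start: x ≡ 1 (mod 5).
  Combine with x ≡ 6 (mod 7); new modulus lcm = 35.
    Write x = 1 + 5·t and substitute into x ≡ 6 (mod 7): 5·t ≡ 6 − 1 = 5 (mod 7).
    The inverse of 5 mod 7 is 3 (since 5·3 = 15 = 2·7 + 1), so t ≡ 3·5 = 15 ≡ 1 (mod 7).
    Then x = 1 + 5·1 = 6, valid modulo lcm(5, 7) = 35: x ≡ 6 (mod 35).
  Combine with x ≡ 0 (mod 11); new modulus lcm = 385.
    Write x = 6 + 35·t and substitute into x ≡ 0 (mod 11): 35·t ≡ 0 − 6 = -6 (mod 11).
    Reduce coefficients mod 11: 2·t ≡ 5 (mod 11).
    The inverse of 2 mod 11 is 6 (since 2·6 = 12 = 1·11 + 1), so t ≡ 6·5 = 30 ≡ 8 (mod 11).
    Then x = 6 + 35·8 = 286, valid modulo lcm(35, 11) = 385: x ≡ 286 (mod 385).
  Combine with x ≡ 0 (mod 3); new modulus lcm = 1155.
    Write x = 286 + 385·t and substitute into x ≡ 0 (mod 3): 385·t ≡ 0 − 286 = -286 (mod 3).
    Reduce coefficients mod 3: 1·t ≡ 2 (mod 3).
    So t ≡ 2 (mod 3).
    Then x = 286 + 385·2 = 1056, valid modulo lcm(385, 3) = 1155: x ≡ 1056 (mod 1155).
  Combine with x ≡ 0 (mod 8); new modulus lcm = 9240.
    Write x = 1056 + 1155·t and substitute into x ≡ 0 (mod 8): 1155·t ≡ 0 − 1056 = -1056 (mod 8).
    Reduce coefficients mod 8: 3·t ≡ 0 (mod 8).
    The inverse of 3 mod 8 is 3 (since 3·3 = 9 = 1·8 + 1), so t ≡ 3·0 = 0 ≡ 0 (mod 8).
    Then x = 1056 + 1155·0 = 1056, valid modulo lcm(1155, 8) = 9240: x ≡ 1056 (mod 9240).
Verify against each original: 1056 mod 5 = 1, 1056 mod 7 = 6, 1056 mod 11 = 0, 1056 mod 3 = 0, 1056 mod 8 = 0.

x ≡ 1056 (mod 9240).


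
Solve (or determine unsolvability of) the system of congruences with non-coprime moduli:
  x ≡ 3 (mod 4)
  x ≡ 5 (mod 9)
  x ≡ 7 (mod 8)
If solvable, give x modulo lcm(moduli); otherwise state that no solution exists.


Moduli 4, 9, 8 are not pairwise coprime, so CRT works modulo lcm(m_i) when all pairwise compatibility conditions hold.
Pairwise compatibility: gcd(m_i, m_j) must divide a_i - a_j for every pair.
Merge one congruence at a time:
  Start: x ≡ 3 (mod 4).
  Combine with x ≡ 5 (mod 9): gcd(4, 9) = 1; 5 - 3 = 2, which IS divisible by 1, so compatible.
    Write x = 3 + 4·t and substitute into x ≡ 5 (mod 9): 4·t ≡ 5 − 3 = 2 (mod 9).
    The inverse of 4 mod 9 is 7 (since 4·7 = 28 = 3·9 + 1), so t ≡ 7·2 = 14 ≡ 5 (mod 9).
    Then x = 3 + 4·5 = 23, valid modulo lcm(4, 9) = 36: x ≡ 23 (mod 36).
  Combine with x ≡ 7 (mod 8): gcd(36, 8) = 4; 7 - 23 = -16, which IS divisible by 4, so compatible.
    Write x = 23 + 36·t and substitute into x ≡ 7 (mod 8): 36·t ≡ 7 − 23 = -16 (mod 8).
    Divide the congruence (and modulus) by g = 4: 9·t ≡ -4 (mod 2).
    Reduce coefficients mod 2: 1·t ≡ 0 (mod 2).
    So t ≡ 0 (mod 2).
    Then x = 23 + 36·0 = 23, valid modulo lcm(36, 8) = 72: x ≡ 23 (mod 72).
Verify: 23 mod 4 = 3, 23 mod 9 = 5, 23 mod 8 = 7.

x ≡ 23 (mod 72).


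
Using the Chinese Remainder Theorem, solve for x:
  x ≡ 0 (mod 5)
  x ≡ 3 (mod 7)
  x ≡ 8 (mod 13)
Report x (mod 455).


Moduli 5, 7, 13 are pairwise coprime; by CRT there is a unique solution modulo M = 5 · 7 · 13 = 455.
Solve pairwise, accumulating the modulus:
  Start with x ≡ 0 (mod 5).
  Combine with x ≡ 3 (mod 7): since gcd(5, 7) = 1, we get a unique residue mod 35.
    Write x = 0 + 5·t and substitute into x ≡ 3 (mod 7): 5·t ≡ 3 − 0 = 3 (mod 7).
    The inverse of 5 mod 7 is 3 (since 5·3 = 15 = 2·7 + 1), so t ≡ 3·3 = 9 ≡ 2 (mod 7).
    Then x = 0 + 5·2 = 10, valid modulo lcm(5, 7) = 35: x ≡ 10 (mod 35).
  Combine with x ≡ 8 (mod 13): since gcd(35, 13) = 1, we get a unique residue mod 455.
    Write x = 10 + 35·t and substitute into x ≡ 8 (mod 13): 35·t ≡ 8 − 10 = -2 (mod 13).
    Reduce coefficients mod 13: 9·t ≡ 11 (mod 13).
    The inverse of 9 mod 13 is 3 (since 9·3 = 27 = 2·13 + 1), so t ≡ 3·11 = 33 ≡ 7 (mod 13).
    Then x = 10 + 35·7 = 255, valid modulo lcm(35, 13) = 455: x ≡ 255 (mod 455).
Verify: 255 mod 5 = 0 ✓, 255 mod 7 = 3 ✓, 255 mod 13 = 8 ✓.

x ≡ 255 (mod 455).


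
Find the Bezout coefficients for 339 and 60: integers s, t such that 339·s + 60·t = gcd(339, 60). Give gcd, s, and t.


Euclidean algorithm on (339, 60) — divide until remainder is 0:
  339 = 5 · 60 + 39
  60 = 1 · 39 + 21
  39 = 1 · 21 + 18
  21 = 1 · 18 + 3
  18 = 6 · 3 + 0
gcd(339, 60) = 3.
Track Bezout coefficients alongside the remainders: start with r₀ = 339 = a·1 + b·0 (s = 1, t = 0) and r₁ = 60 = a·0 + b·1 (s = 0, t = 1); each new remainder r_{k+1} = r_{k-1} − q_k·r_k inherits s_{k+1} = s_{k-1} − q_k·s_k, t_{k+1} = t_{k-1} − q_k·t_k, so r_k = a·s_k + b·t_k at every step:
  q = 5: r = 39, s = 1 − 5·0 = 1, t = 0 − 5·1 = -5  (check: 339·1 + 60·(-5) = 39)
  q = 1: r = 21, s = 0 − 1·1 = -1, t = 1 − 1·(-5) = 6  (check: 339·(-1) + 60·6 = 21)
  q = 1: r = 18, s = 1 − 1·(-1) = 2, t = -5 − 1·6 = -11  (check: 339·2 + 60·(-11) = 18)
  q = 1: r = 3, s = -1 − 1·2 = -3, t = 6 − 1·(-11) = 17  (check: 339·(-3) + 60·17 = 3)
The row with r = 3 (the gcd) gives the Bezout coefficients s = -3, t = 17.
Result: 339 · (-3) + 60 · (17) = 3.

gcd(339, 60) = 3; s = -3, t = 17 (check: 339·(-3) + 60·17 = 3).


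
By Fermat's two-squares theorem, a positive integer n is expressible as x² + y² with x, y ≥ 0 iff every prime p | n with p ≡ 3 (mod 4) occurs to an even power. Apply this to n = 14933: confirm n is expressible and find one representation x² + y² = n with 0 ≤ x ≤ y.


Step 1: Factor n = 14933 = 109 · 137.
Step 2: Check the mod-4 condition on each prime factor: 109 ≡ 1 (mod 4), exponent 1; 137 ≡ 1 (mod 4), exponent 1.
All primes ≡ 3 (mod 4) appear to even exponent (or don't appear), so by the two-squares theorem n IS expressible as a sum of two squares.
Step 3: Build a representation. Here n = 109 · 137 is a product of primes ≡ 1 (mod 4). Each prime p ≡ 1 (mod 4) is itself a sum of two squares; find a² by testing p − a² for a perfect square:
  109: 109 − 1² = 108, 109 − 2² = 105, 109 − 3² = 100 = 10² ⇒ 109 = 3² + 10².
  137: 137 − 1² = 136, 137 − 2² = 133, 137 − 3² = 128, 137 − 4² = 121 = 11² ⇒ 137 = 4² + 11².
  Combine using the Brahmagupta–Fibonacci identity (a² + b²)(c² + d²) = (ac − bd)² + (ad + bc)² = (ac + bd)² + (ad − bc)²:
  109 · 137 = 14933: from (3² + 10²)(4² + 11²), take (3·4 − 10·11, 3·11 + 10·4) = (12 − 110, 33 + 40) = (-98, 73); dropping signs (only squares matter) gives (98, 73); check 98² + 73² = 9604 + 5329 = 14933 ✓.
Step 4: Order so x ≤ y and verify: 73² + 98² = 5329 + 9604 = 14933 = n. ✓

n = 14933 = 73² + 98² (one valid representation with x ≤ y).


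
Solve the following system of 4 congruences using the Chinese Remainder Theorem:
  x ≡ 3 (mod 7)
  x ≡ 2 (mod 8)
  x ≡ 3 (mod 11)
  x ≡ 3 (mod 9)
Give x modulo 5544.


Product of moduli M = 7 · 8 · 11 · 9 = 5544.
Merge one congruence at a time:
  Start: x ≡ 3 (mod 7).
  Combine with x ≡ 2 (mod 8); new modulus lcm = 56.
    Write x = 3 + 7·t and substitute into x ≡ 2 (mod 8): 7·t ≡ 2 − 3 = -1 (mod 8).
    Reduce coefficients mod 8: 7·t ≡ 7 (mod 8).
    The inverse of 7 mod 8 is 7 (since 7·7 = 49 = 6·8 + 1), so t ≡ 7·7 = 49 ≡ 1 (mod 8).
    Then x = 3 + 7·1 = 10, valid modulo lcm(7, 8) = 56: x ≡ 10 (mod 56).
  Combine with x ≡ 3 (mod 11); new modulus lcm = 616.
    Write x = 10 + 56·t and substitute into x ≡ 3 (mod 11): 56·t ≡ 3 − 10 = -7 (mod 11).
    Reduce coefficients mod 11: 1·t ≡ 4 (mod 11).
    So t ≡ 4 (mod 11).
    Then x = 10 + 56·4 = 234, valid modulo lcm(56, 11) = 616: x ≡ 234 (mod 616).
  Combine with x ≡ 3 (mod 9); new modulus lcm = 5544.
    Write x = 234 + 616·t and substitute into x ≡ 3 (mod 9): 616·t ≡ 3 − 234 = -231 (mod 9).
    Reduce coefficients mod 9: 4·t ≡ 3 (mod 9).
    The inverse of 4 mod 9 is 7 (since 4·7 = 28 = 3·9 + 1), so t ≡ 7·3 = 21 ≡ 3 (mod 9).
    Then x = 234 + 616·3 = 2082, valid modulo lcm(616, 9) = 5544: x ≡ 2082 (mod 5544).
Verify against each original: 2082 mod 7 = 3, 2082 mod 8 = 2, 2082 mod 11 = 3, 2082 mod 9 = 3.

x ≡ 2082 (mod 5544).


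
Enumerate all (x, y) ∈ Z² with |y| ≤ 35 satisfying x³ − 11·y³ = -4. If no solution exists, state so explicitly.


The equation is x³ - 11y³ = -4. For fixed y, x³ = 11·y³ − 4, so a solution requires the RHS to be a perfect cube.
Strategy: iterate y from -35 to 35, compute RHS = 11·y³ − 4, and check whether it is a (positive or negative) perfect cube.
Check small values of y:
  y = 0: RHS = -4 is not a perfect cube.
  y = 1: RHS = 7 is not a perfect cube.
  y = -1: RHS = -15 is not a perfect cube.
  y = 2: RHS = 84 is not a perfect cube.
  y = -2: RHS = -92 is not a perfect cube.
  y = 3: RHS = 293 is not a perfect cube.
  y = -3: RHS = -301 is not a perfect cube.
Continuing the search up to |y| = 35 finds no solutions either.
No (x, y) in the scanned range satisfies the equation.

No integer solutions with |y| ≤ 35.


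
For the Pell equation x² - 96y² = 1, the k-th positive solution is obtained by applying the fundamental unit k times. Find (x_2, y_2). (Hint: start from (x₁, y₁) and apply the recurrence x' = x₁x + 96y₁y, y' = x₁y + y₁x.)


Step 1: Find the fundamental solution (x₁, y₁) of x² - 96y² = 1.
  Expand √96 as a continued fraction. a₀ = ⌊√96⌋ = 9; iterate m_{k+1} = d_k·a_k − m_k, d_{k+1} = (96 − m_{k+1}²)/d_k, a_{k+1} = ⌊(a₀ + m_{k+1})/d_{k+1}⌋ (starting m₀ = 0, d₀ = 1), with convergents p_k = a_k·p_{k-1} + p_{k-2}, q_k = a_k·q_{k-1} + q_{k-2} (p₋₁ = 1, q₋₁ = 0):
  k = 0: a₀ = 9; p₀/q₀ = 9/1; p₀² − 96·q₀² = 81 − 96 = -15.
  k = 1: m = 9, d = 15, a = ⌊(9 + 9)/15⌋ = 1; p/q = (1·9 + 1)/(1·1 + 0) = 10/1; p² − 96·q² = 100 − 96 = 4.
  k = 2: m = 6, d = 4, a = ⌊(9 + 6)/4⌋ = 3; p/q = (3·10 + 9)/(3·1 + 1) = 39/4; p² − 96·q² = 1521 − 1536 = -15.
  k = 3: m = 6, d = 15, a = ⌊(9 + 6)/15⌋ = 1; p/q = (1·39 + 10)/(1·4 + 1) = 49/5; p² − 96·q² = 2401 − 2400 = 1.
  The first convergent with p² − 96·q² = 1 gives the fundamental solution (x₁, y₁) = (49, 5).
Step 2: Apply the recurrence (x_{n+1}, y_{n+1}) = (x₁x_n + 96y₁y_n, x₁y_n + y₁x_n) repeatedly.
  From (x_1, y_1) = (49, 5): x_2 = 49·49 + 96·5·5 = 4801; y_2 = 49·5 + 5·49 = 490.
Step 3: Verify x_2² - 96·y_2² = 23049601 - 23049600 = 1 (should be 1). ✓

(x_1, y_1) = (49, 5); (x_2, y_2) = (4801, 490).


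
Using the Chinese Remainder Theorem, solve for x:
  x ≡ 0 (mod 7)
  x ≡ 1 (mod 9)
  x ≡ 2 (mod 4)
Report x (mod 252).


Moduli 7, 9, 4 are pairwise coprime; by CRT there is a unique solution modulo M = 7 · 9 · 4 = 252.
Solve pairwise, accumulating the modulus:
  Start with x ≡ 0 (mod 7).
  Combine with x ≡ 1 (mod 9): since gcd(7, 9) = 1, we get a unique residue mod 63.
    Write x = 0 + 7·t and substitute into x ≡ 1 (mod 9): 7·t ≡ 1 − 0 = 1 (mod 9).
    The inverse of 7 mod 9 is 4 (since 7·4 = 28 = 3·9 + 1), so t ≡ 4·1 = 4 ≡ 4 (mod 9).
    Then x = 0 + 7·4 = 28, valid modulo lcm(7, 9) = 63: x ≡ 28 (mod 63).
  Combine with x ≡ 2 (mod 4): since gcd(63, 4) = 1, we get a unique residue mod 252.
    Write x = 28 + 63·t and substitute into x ≡ 2 (mod 4): 63·t ≡ 2 − 28 = -26 (mod 4).
    Reduce coefficients mod 4: 3·t ≡ 2 (mod 4).
    The inverse of 3 mod 4 is 3 (since 3·3 = 9 = 2·4 + 1), so t ≡ 3·2 = 6 ≡ 2 (mod 4).
    Then x = 28 + 63·2 = 154, valid modulo lcm(63, 4) = 252: x ≡ 154 (mod 252).
Verify: 154 mod 7 = 0 ✓, 154 mod 9 = 1 ✓, 154 mod 4 = 2 ✓.

x ≡ 154 (mod 252).


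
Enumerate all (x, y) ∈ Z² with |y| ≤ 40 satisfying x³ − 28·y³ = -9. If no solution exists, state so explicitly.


The equation is x³ - 28y³ = -9. For fixed y, x³ = 28·y³ − 9, so a solution requires the RHS to be a perfect cube.
Strategy: iterate y from -40 to 40, compute RHS = 28·y³ − 9, and check whether it is a (positive or negative) perfect cube.
Check small values of y:
  y = 0: RHS = -9 is not a perfect cube.
  y = 1: RHS = 19 is not a perfect cube.
  y = -1: RHS = -37 is not a perfect cube.
  y = 2: RHS = 215 is not a perfect cube.
  y = -2: RHS = -233 is not a perfect cube.
  y = 3: RHS = 747 is not a perfect cube.
  y = -3: RHS = -765 is not a perfect cube.
Continuing the search up to |y| = 40 finds no solutions either.
No (x, y) in the scanned range satisfies the equation.

No integer solutions with |y| ≤ 40.


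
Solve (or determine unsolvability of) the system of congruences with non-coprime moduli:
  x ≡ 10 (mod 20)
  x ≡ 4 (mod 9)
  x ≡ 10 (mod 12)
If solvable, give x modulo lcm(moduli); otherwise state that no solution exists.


Moduli 20, 9, 12 are not pairwise coprime, so CRT works modulo lcm(m_i) when all pairwise compatibility conditions hold.
Pairwise compatibility: gcd(m_i, m_j) must divide a_i - a_j for every pair.
Merge one congruence at a time:
  Start: x ≡ 10 (mod 20).
  Combine with x ≡ 4 (mod 9): gcd(20, 9) = 1; 4 - 10 = -6, which IS divisible by 1, so compatible.
    Write x = 10 + 20·t and substitute into x ≡ 4 (mod 9): 20·t ≡ 4 − 10 = -6 (mod 9).
    Reduce coefficients mod 9: 2·t ≡ 3 (mod 9).
    The inverse of 2 mod 9 is 5 (since 2·5 = 10 = 1·9 + 1), so t ≡ 5·3 = 15 ≡ 6 (mod 9).
    Then x = 10 + 20·6 = 130, valid modulo lcm(20, 9) = 180: x ≡ 130 (mod 180).
  Combine with x ≡ 10 (mod 12): gcd(180, 12) = 12; 10 - 130 = -120, which IS divisible by 12, so compatible.
    Write x = 130 + 180·t and substitute into x ≡ 10 (mod 12): 180·t ≡ 10 − 130 = -120 (mod 12).
    Divide the congruence (and modulus) by g = 12: 15·t ≡ -10 (mod 1).
    Modulo 1 every t works; take t = 0.
    Then x = 130 + 180·0 = 130, valid modulo lcm(180, 12) = 180: x ≡ 130 (mod 180).
Verify: 130 mod 20 = 10, 130 mod 9 = 4, 130 mod 12 = 10.

x ≡ 130 (mod 180).


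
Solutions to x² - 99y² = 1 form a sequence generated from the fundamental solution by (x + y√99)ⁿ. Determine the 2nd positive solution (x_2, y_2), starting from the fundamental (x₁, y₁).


Step 1: Find the fundamental solution (x₁, y₁) of x² - 99y² = 1.
  Expand √99 as a continued fraction. a₀ = ⌊√99⌋ = 9; iterate m_{k+1} = d_k·a_k − m_k, d_{k+1} = (99 − m_{k+1}²)/d_k, a_{k+1} = ⌊(a₀ + m_{k+1})/d_{k+1}⌋ (starting m₀ = 0, d₀ = 1), with convergents p_k = a_k·p_{k-1} + p_{k-2}, q_k = a_k·q_{k-1} + q_{k-2} (p₋₁ = 1, q₋₁ = 0):
  k = 0: a₀ = 9; p₀/q₀ = 9/1; p₀² − 99·q₀² = 81 − 99 = -18.
  k = 1: m = 9, d = 18, a = ⌊(9 + 9)/18⌋ = 1; p/q = (1·9 + 1)/(1·1 + 0) = 10/1; p² − 99·q² = 100 − 99 = 1.
  The first convergent with p² − 99·q² = 1 gives the fundamental solution (x₁, y₁) = (10, 1).
Step 2: Apply the recurrence (x_{n+1}, y_{n+1}) = (x₁x_n + 99y₁y_n, x₁y_n + y₁x_n) repeatedly.
  From (x_1, y_1) = (10, 1): x_2 = 10·10 + 99·1·1 = 199; y_2 = 10·1 + 1·10 = 20.
Step 3: Verify x_2² - 99·y_2² = 39601 - 39600 = 1 (should be 1). ✓

(x_1, y_1) = (10, 1); (x_2, y_2) = (199, 20).


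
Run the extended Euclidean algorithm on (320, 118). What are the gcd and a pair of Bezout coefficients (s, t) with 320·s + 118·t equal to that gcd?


Euclidean algorithm on (320, 118) — divide until remainder is 0:
  320 = 2 · 118 + 84
  118 = 1 · 84 + 34
  84 = 2 · 34 + 16
  34 = 2 · 16 + 2
  16 = 8 · 2 + 0
gcd(320, 118) = 2.
Track Bezout coefficients alongside the remainders: start with r₀ = 320 = a·1 + b·0 (s = 1, t = 0) and r₁ = 118 = a·0 + b·1 (s = 0, t = 1); each new remainder r_{k+1} = r_{k-1} − q_k·r_k inherits s_{k+1} = s_{k-1} − q_k·s_k, t_{k+1} = t_{k-1} − q_k·t_k, so r_k = a·s_k + b·t_k at every step:
  q = 2: r = 84, s = 1 − 2·0 = 1, t = 0 − 2·1 = -2  (check: 320·1 + 118·(-2) = 84)
  q = 1: r = 34, s = 0 − 1·1 = -1, t = 1 − 1·(-2) = 3  (check: 320·(-1) + 118·3 = 34)
  q = 2: r = 16, s = 1 − 2·(-1) = 3, t = -2 − 2·3 = -8  (check: 320·3 + 118·(-8) = 16)
  q = 2: r = 2, s = -1 − 2·3 = -7, t = 3 − 2·(-8) = 19  (check: 320·(-7) + 118·19 = 2)
The row with r = 2 (the gcd) gives the Bezout coefficients s = -7, t = 19.
Result: 320 · (-7) + 118 · (19) = 2.

gcd(320, 118) = 2; s = -7, t = 19 (check: 320·(-7) + 118·19 = 2).


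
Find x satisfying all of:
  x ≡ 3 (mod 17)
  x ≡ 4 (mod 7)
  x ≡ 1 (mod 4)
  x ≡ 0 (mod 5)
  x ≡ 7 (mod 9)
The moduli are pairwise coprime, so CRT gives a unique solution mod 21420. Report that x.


Product of moduli M = 17 · 7 · 4 · 5 · 9 = 21420.
Merge one congruence at a time:
  Start: x ≡ 3 (mod 17).
  Combine with x ≡ 4 (mod 7); new modulus lcm = 119.
    Write x = 3 + 17·t and substitute into x ≡ 4 (mod 7): 17·t ≡ 4 − 3 = 1 (mod 7).
    Reduce coefficients mod 7: 3·t ≡ 1 (mod 7).
    The inverse of 3 mod 7 is 5 (since 3·5 = 15 = 2·7 + 1), so t ≡ 5·1 = 5 ≡ 5 (mod 7).
    Then x = 3 + 17·5 = 88, valid modulo lcm(17, 7) = 119: x ≡ 88 (mod 119).
  Combine with x ≡ 1 (mod 4); new modulus lcm = 476.
    Write x = 88 + 119·t and substitute into x ≡ 1 (mod 4): 119·t ≡ 1 − 88 = -87 (mod 4).
    Reduce coefficients mod 4: 3·t ≡ 1 (mod 4).
    The inverse of 3 mod 4 is 3 (since 3·3 = 9 = 2·4 + 1), so t ≡ 3·1 = 3 ≡ 3 (mod 4).
    Then x = 88 + 119·3 = 445, valid modulo lcm(119, 4) = 476: x ≡ 445 (mod 476).
  Combine with x ≡ 0 (mod 5); new modulus lcm = 2380.
    Write x = 445 + 476·t and substitute into x ≡ 0 (mod 5): 476·t ≡ 0 − 445 = -445 (mod 5).
    Reduce coefficients mod 5: 1·t ≡ 0 (mod 5).
    So t ≡ 0 (mod 5).
    Then x = 445 + 476·0 = 445, valid modulo lcm(476, 5) = 2380: x ≡ 445 (mod 2380).
  Combine with x ≡ 7 (mod 9); new modulus lcm = 21420.
    Write x = 445 + 2380·t and substitute into x ≡ 7 (mod 9): 2380·t ≡ 7 − 445 = -438 (mod 9).
    Reduce coefficients mod 9: 4·t ≡ 3 (mod 9).
    The inverse of 4 mod 9 is 7 (since 4·7 = 28 = 3·9 + 1), so t ≡ 7·3 = 21 ≡ 3 (mod 9).
    Then x = 445 + 2380·3 = 7585, valid modulo lcm(2380, 9) = 21420: x ≡ 7585 (mod 21420).
Verify against each original: 7585 mod 17 = 3, 7585 mod 7 = 4, 7585 mod 4 = 1, 7585 mod 5 = 0, 7585 mod 9 = 7.

x ≡ 7585 (mod 21420).


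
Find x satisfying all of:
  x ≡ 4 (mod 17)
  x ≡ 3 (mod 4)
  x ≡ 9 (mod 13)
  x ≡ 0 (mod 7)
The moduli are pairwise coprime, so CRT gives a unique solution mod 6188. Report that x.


Product of moduli M = 17 · 4 · 13 · 7 = 6188.
Merge one congruence at a time:
  Start: x ≡ 4 (mod 17).
  Combine with x ≡ 3 (mod 4); new modulus lcm = 68.
    Write x = 4 + 17·t and substitute into x ≡ 3 (mod 4): 17·t ≡ 3 − 4 = -1 (mod 4).
    Reduce coefficients mod 4: 1·t ≡ 3 (mod 4).
    So t ≡ 3 (mod 4).
    Then x = 4 + 17·3 = 55, valid modulo lcm(17, 4) = 68: x ≡ 55 (mod 68).
  Combine with x ≡ 9 (mod 13); new modulus lcm = 884.
    Write x = 55 + 68·t and substitute into x ≡ 9 (mod 13): 68·t ≡ 9 − 55 = -46 (mod 13).
    Reduce coefficients mod 13: 3·t ≡ 6 (mod 13).
    The inverse of 3 mod 13 is 9 (since 3·9 = 27 = 2·13 + 1), so t ≡ 9·6 = 54 ≡ 2 (mod 13).
    Then x = 55 + 68·2 = 191, valid modulo lcm(68, 13) = 884: x ≡ 191 (mod 884).
  Combine with x ≡ 0 (mod 7); new modulus lcm = 6188.
    Write x = 191 + 884·t and substitute into x ≡ 0 (mod 7): 884·t ≡ 0 − 191 = -191 (mod 7).
    Reduce coefficients mod 7: 2·t ≡ 5 (mod 7).
    The inverse of 2 mod 7 is 4 (since 2·4 = 8 = 1·7 + 1), so t ≡ 4·5 = 20 ≡ 6 (mod 7).
    Then x = 191 + 884·6 = 5495, valid modulo lcm(884, 7) = 6188: x ≡ 5495 (mod 6188).
Verify against each original: 5495 mod 17 = 4, 5495 mod 4 = 3, 5495 mod 13 = 9, 5495 mod 7 = 0.

x ≡ 5495 (mod 6188).


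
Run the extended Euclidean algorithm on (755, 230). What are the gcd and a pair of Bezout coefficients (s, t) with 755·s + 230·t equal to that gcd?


Euclidean algorithm on (755, 230) — divide until remainder is 0:
  755 = 3 · 230 + 65
  230 = 3 · 65 + 35
  65 = 1 · 35 + 30
  35 = 1 · 30 + 5
  30 = 6 · 5 + 0
gcd(755, 230) = 5.
Track Bezout coefficients alongside the remainders: start with r₀ = 755 = a·1 + b·0 (s = 1, t = 0) and r₁ = 230 = a·0 + b·1 (s = 0, t = 1); each new remainder r_{k+1} = r_{k-1} − q_k·r_k inherits s_{k+1} = s_{k-1} − q_k·s_k, t_{k+1} = t_{k-1} − q_k·t_k, so r_k = a·s_k + b·t_k at every step:
  q = 3: r = 65, s = 1 − 3·0 = 1, t = 0 − 3·1 = -3  (check: 755·1 + 230·(-3) = 65)
  q = 3: r = 35, s = 0 − 3·1 = -3, t = 1 − 3·(-3) = 10  (check: 755·(-3) + 230·10 = 35)
  q = 1: r = 30, s = 1 − 1·(-3) = 4, t = -3 − 1·10 = -13  (check: 755·4 + 230·(-13) = 30)
  q = 1: r = 5, s = -3 − 1·4 = -7, t = 10 − 1·(-13) = 23  (check: 755·(-7) + 230·23 = 5)
The row with r = 5 (the gcd) gives the Bezout coefficients s = -7, t = 23.
Result: 755 · (-7) + 230 · (23) = 5.

gcd(755, 230) = 5; s = -7, t = 23 (check: 755·(-7) + 230·23 = 5).


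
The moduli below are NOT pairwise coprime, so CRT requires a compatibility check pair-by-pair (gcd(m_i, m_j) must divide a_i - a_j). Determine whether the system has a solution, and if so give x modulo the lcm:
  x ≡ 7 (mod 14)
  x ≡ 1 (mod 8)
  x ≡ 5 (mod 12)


Moduli 14, 8, 12 are not pairwise coprime, so CRT works modulo lcm(m_i) when all pairwise compatibility conditions hold.
Pairwise compatibility: gcd(m_i, m_j) must divide a_i - a_j for every pair.
Merge one congruence at a time:
  Start: x ≡ 7 (mod 14).
  Combine with x ≡ 1 (mod 8): gcd(14, 8) = 2; 1 - 7 = -6, which IS divisible by 2, so compatible.
    Write x = 7 + 14·t and substitute into x ≡ 1 (mod 8): 14·t ≡ 1 − 7 = -6 (mod 8).
    Divide the congruence (and modulus) by g = 2: 7·t ≡ -3 (mod 4).
    Reduce coefficients mod 4: 3·t ≡ 1 (mod 4).
    The inverse of 3 mod 4 is 3 (since 3·3 = 9 = 2·4 + 1), so t ≡ 3·1 = 3 ≡ 3 (mod 4).
    Then x = 7 + 14·3 = 49, valid modulo lcm(14, 8) = 56: x ≡ 49 (mod 56).
  Combine with x ≡ 5 (mod 12): gcd(56, 12) = 4; 5 - 49 = -44, which IS divisible by 4, so compatible.
    Write x = 49 + 56·t and substitute into x ≡ 5 (mod 12): 56·t ≡ 5 − 49 = -44 (mod 12).
    Divide the congruence (and modulus) by g = 4: 14·t ≡ -11 (mod 3).
    Reduce coefficients mod 3: 2·t ≡ 1 (mod 3).
    The inverse of 2 mod 3 is 2 (since 2·2 = 4 = 1·3 + 1), so t ≡ 2·1 = 2 ≡ 2 (mod 3).
    Then x = 49 + 56·2 = 161, valid modulo lcm(56, 12) = 168: x ≡ 161 (mod 168).
Verify: 161 mod 14 = 7, 161 mod 8 = 1, 161 mod 12 = 5.

x ≡ 161 (mod 168).


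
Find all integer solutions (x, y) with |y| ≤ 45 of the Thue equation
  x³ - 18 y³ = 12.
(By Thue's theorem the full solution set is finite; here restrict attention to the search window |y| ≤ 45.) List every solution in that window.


The equation is x³ - 18y³ = 12. For fixed y, x³ = 18·y³ + 12, so a solution requires the RHS to be a perfect cube.
Strategy: iterate y from -45 to 45, compute RHS = 18·y³ + 12, and check whether it is a (positive or negative) perfect cube.
Check small values of y:
  y = 0: RHS = 12 is not a perfect cube.
  y = 1: RHS = 30 is not a perfect cube.
  y = -1: RHS = -6 is not a perfect cube.
  y = 2: RHS = 156 is not a perfect cube.
  y = -2: RHS = -132 is not a perfect cube.
  y = 3: RHS = 498 is not a perfect cube.
  y = -3: RHS = -474 is not a perfect cube.
Continuing the search up to |y| = 45 finds no solutions either.
No (x, y) in the scanned range satisfies the equation.

No integer solutions with |y| ≤ 45.


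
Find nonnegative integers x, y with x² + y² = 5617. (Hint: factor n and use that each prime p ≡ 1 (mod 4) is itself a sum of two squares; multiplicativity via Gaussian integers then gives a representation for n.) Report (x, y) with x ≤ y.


Step 1: Factor n = 5617 = 41 · 137.
Step 2: Check the mod-4 condition on each prime factor: 41 ≡ 1 (mod 4), exponent 1; 137 ≡ 1 (mod 4), exponent 1.
All primes ≡ 3 (mod 4) appear to even exponent (or don't appear), so by the two-squares theorem n IS expressible as a sum of two squares.
Step 3: Build a representation. Here n = 41 · 137 is a product of primes ≡ 1 (mod 4). Each prime p ≡ 1 (mod 4) is itself a sum of two squares; find a² by testing p − a² for a perfect square:
  41: 41 − 1² = 40, 41 − 2² = 37, 41 − 3² = 32, 41 − 4² = 25 = 5² ⇒ 41 = 4² + 5².
  137: 137 − 1² = 136, 137 − 2² = 133, 137 − 3² = 128, 137 − 4² = 121 = 11² ⇒ 137 = 4² + 11².
  Combine using the Brahmagupta–Fibonacci identity (a² + b²)(c² + d²) = (ac − bd)² + (ad + bc)² = (ac + bd)² + (ad − bc)²:
  41 · 137 = 5617: from (4² + 5²)(4² + 11²), take (4·4 − 5·11, 4·11 + 5·4) = (16 − 55, 44 + 20) = (-39, 64); dropping signs (only squares matter) gives (39, 64); check 39² + 64² = 1521 + 4096 = 5617 ✓.
Step 4: Order so x ≤ y and verify: 39² + 64² = 1521 + 4096 = 5617 = n. ✓

n = 5617 = 39² + 64² (one valid representation with x ≤ y).


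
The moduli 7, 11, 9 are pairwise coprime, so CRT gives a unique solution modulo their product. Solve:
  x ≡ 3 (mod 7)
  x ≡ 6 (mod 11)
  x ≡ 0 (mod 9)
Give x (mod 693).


Moduli 7, 11, 9 are pairwise coprime; by CRT there is a unique solution modulo M = 7 · 11 · 9 = 693.
Solve pairwise, accumulating the modulus:
  Start with x ≡ 3 (mod 7).
  Combine with x ≡ 6 (mod 11): since gcd(7, 11) = 1, we get a unique residue mod 77.
    Write x = 3 + 7·t and substitute into x ≡ 6 (mod 11): 7·t ≡ 6 − 3 = 3 (mod 11).
    The inverse of 7 mod 11 is 8 (since 7·8 = 56 = 5·11 + 1), so t ≡ 8·3 = 24 ≡ 2 (mod 11).
    Then x = 3 + 7·2 = 17, valid modulo lcm(7, 11) = 77: x ≡ 17 (mod 77).
  Combine with x ≡ 0 (mod 9): since gcd(77, 9) = 1, we get a unique residue mod 693.
    Write x = 17 + 77·t and substitute into x ≡ 0 (mod 9): 77·t ≡ 0 − 17 = -17 (mod 9).
    Reduce coefficients mod 9: 5·t ≡ 1 (mod 9).
    The inverse of 5 mod 9 is 2 (since 5·2 = 10 = 1·9 + 1), so t ≡ 2·1 = 2 ≡ 2 (mod 9).
    Then x = 17 + 77·2 = 171, valid modulo lcm(77, 9) = 693: x ≡ 171 (mod 693).
Verify: 171 mod 7 = 3 ✓, 171 mod 11 = 6 ✓, 171 mod 9 = 0 ✓.

x ≡ 171 (mod 693).


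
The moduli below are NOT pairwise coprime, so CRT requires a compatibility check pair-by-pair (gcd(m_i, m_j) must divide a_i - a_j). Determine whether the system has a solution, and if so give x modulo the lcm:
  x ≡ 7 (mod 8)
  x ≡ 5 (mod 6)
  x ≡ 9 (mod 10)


Moduli 8, 6, 10 are not pairwise coprime, so CRT works modulo lcm(m_i) when all pairwise compatibility conditions hold.
Pairwise compatibility: gcd(m_i, m_j) must divide a_i - a_j for every pair.
Merge one congruence at a time:
  Start: x ≡ 7 (mod 8).
  Combine with x ≡ 5 (mod 6): gcd(8, 6) = 2; 5 - 7 = -2, which IS divisible by 2, so compatible.
    Write x = 7 + 8·t and substitute into x ≡ 5 (mod 6): 8·t ≡ 5 − 7 = -2 (mod 6).
    Divide the congruence (and modulus) by g = 2: 4·t ≡ -1 (mod 3).
    Reduce coefficients mod 3: 1·t ≡ 2 (mod 3).
    So t ≡ 2 (mod 3).
    Then x = 7 + 8·2 = 23, valid modulo lcm(8, 6) = 24: x ≡ 23 (mod 24).
  Combine with x ≡ 9 (mod 10): gcd(24, 10) = 2; 9 - 23 = -14, which IS divisible by 2, so compatible.
    Write x = 23 + 24·t and substitute into x ≡ 9 (mod 10): 24·t ≡ 9 − 23 = -14 (mod 10).
    Divide the congruence (and modulus) by g = 2: 12·t ≡ -7 (mod 5).
    Reduce coefficients mod 5: 2·t ≡ 3 (mod 5).
    The inverse of 2 mod 5 is 3 (since 2·3 = 6 = 1·5 + 1), so t ≡ 3·3 = 9 ≡ 4 (mod 5).
    Then x = 23 + 24·4 = 119, valid modulo lcm(24, 10) = 120: x ≡ 119 (mod 120).
Verify: 119 mod 8 = 7, 119 mod 6 = 5, 119 mod 10 = 9.

x ≡ 119 (mod 120).


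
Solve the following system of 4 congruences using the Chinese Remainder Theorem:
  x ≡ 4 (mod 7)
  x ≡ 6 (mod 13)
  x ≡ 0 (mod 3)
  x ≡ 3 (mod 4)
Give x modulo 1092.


Product of moduli M = 7 · 13 · 3 · 4 = 1092.
Merge one congruence at a time:
  Start: x ≡ 4 (mod 7).
  Combine with x ≡ 6 (mod 13); new modulus lcm = 91.
    Write x = 4 + 7·t and substitute into x ≡ 6 (mod 13): 7·t ≡ 6 − 4 = 2 (mod 13).
    The inverse of 7 mod 13 is 2 (since 7·2 = 14 = 1·13 + 1), so t ≡ 2·2 = 4 ≡ 4 (mod 13).
    Then x = 4 + 7·4 = 32, valid modulo lcm(7, 13) = 91: x ≡ 32 (mod 91).
  Combine with x ≡ 0 (mod 3); new modulus lcm = 273.
    Write x = 32 + 91·t and substitute into x ≡ 0 (mod 3): 91·t ≡ 0 − 32 = -32 (mod 3).
    Reduce coefficients mod 3: 1·t ≡ 1 (mod 3).
    So t ≡ 1 (mod 3).
    Then x = 32 + 91·1 = 123, valid modulo lcm(91, 3) = 273: x ≡ 123 (mod 273).
  Combine with x ≡ 3 (mod 4); new modulus lcm = 1092.
    Write x = 123 + 273·t and substitute into x ≡ 3 (mod 4): 273·t ≡ 3 − 123 = -120 (mod 4).
    Reduce coefficients mod 4: 1·t ≡ 0 (mod 4).
    So t ≡ 0 (mod 4).
    Then x = 123 + 273·0 = 123, valid modulo lcm(273, 4) = 1092: x ≡ 123 (mod 1092).
Verify against each original: 123 mod 7 = 4, 123 mod 13 = 6, 123 mod 3 = 0, 123 mod 4 = 3.

x ≡ 123 (mod 1092).


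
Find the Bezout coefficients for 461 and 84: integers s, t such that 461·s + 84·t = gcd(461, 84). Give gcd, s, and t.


Euclidean algorithm on (461, 84) — divide until remainder is 0:
  461 = 5 · 84 + 41
  84 = 2 · 41 + 2
  41 = 20 · 2 + 1
  2 = 2 · 1 + 0
gcd(461, 84) = 1.
Track Bezout coefficients alongside the remainders: start with r₀ = 461 = a·1 + b·0 (s = 1, t = 0) and r₁ = 84 = a·0 + b·1 (s = 0, t = 1); each new remainder r_{k+1} = r_{k-1} − q_k·r_k inherits s_{k+1} = s_{k-1} − q_k·s_k, t_{k+1} = t_{k-1} − q_k·t_k, so r_k = a·s_k + b·t_k at every step:
  q = 5: r = 41, s = 1 − 5·0 = 1, t = 0 − 5·1 = -5  (check: 461·1 + 84·(-5) = 41)
  q = 2: r = 2, s = 0 − 2·1 = -2, t = 1 − 2·(-5) = 11  (check: 461·(-2) + 84·11 = 2)
  q = 20: r = 1, s = 1 − 20·(-2) = 41, t = -5 − 20·11 = -225  (check: 461·41 + 84·(-225) = 1)
The row with r = 1 (the gcd) gives the Bezout coefficients s = 41, t = -225.
Result: 461 · (41) + 84 · (-225) = 1.

gcd(461, 84) = 1; s = 41, t = -225 (check: 461·41 + 84·(-225) = 1).


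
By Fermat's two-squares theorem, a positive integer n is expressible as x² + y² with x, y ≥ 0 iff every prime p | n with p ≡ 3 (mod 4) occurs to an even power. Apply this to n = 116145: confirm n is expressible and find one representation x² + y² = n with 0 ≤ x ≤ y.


Step 1: Factor n = 116145 = 3^2 · 5 · 29 · 89.
Step 2: Check the mod-4 condition on each prime factor: 3 ≡ 3 (mod 4), exponent 2 (must be even); 5 ≡ 1 (mod 4), exponent 1; 29 ≡ 1 (mod 4), exponent 1; 89 ≡ 1 (mod 4), exponent 1.
All primes ≡ 3 (mod 4) appear to even exponent (or don't appear), so by the two-squares theorem n IS expressible as a sum of two squares.
Step 3: Build a representation. Group n = k² · m with k = 3 and m = 5 · 29 · 89 = 12905 (a product of primes ≡ 1 (mod 4)); a representation of m scales to one of n via (k·x)² + (k·y)² = k²(x² + y²). Each prime p ≡ 1 (mod 4) is itself a sum of two squares; find a² by testing p − a² for a perfect square:
  5: 5 − 1² = 4 = 2² ⇒ 5 = 1² + 2².
  29: 29 − 1² = 28, 29 − 2² = 25 = 5² ⇒ 29 = 2² + 5².
  89: 89 − 1² = 88, 89 − 2² = 85, 89 − 3² = 80, 89 − 4² = 73, 89 − 5² = 64 = 8² ⇒ 89 = 5² + 8².
  Combine using the Brahmagupta–Fibonacci identity (a² + b²)(c² + d²) = (ac − bd)² + (ad + bc)² = (ac + bd)² + (ad − bc)²:
  5 · 29 = 145: from (1² + 2²)(2² + 5²), take (1·2 − 2·5, 1·5 + 2·2) = (2 − 10, 5 + 4) = (-8, 9); dropping signs (only squares matter) gives (8, 9); check 8² + 9² = 64 + 81 = 145 ✓.
  145 · 89 = 12905: from (8² + 9²)(5² + 8²), take (8·5 − 9·8, 8·8 + 9·5) = (40 − 72, 64 + 45) = (-32, 109); dropping signs (only squares matter) gives (32, 109); check 32² + 109² = 1024 + 11881 = 12905 ✓.
  Scale by k = 3: (3·32, 3·109) = (96, 327).
Step 4: Order so x ≤ y and verify: 96² + 327² = 9216 + 106929 = 116145 = n. ✓

n = 116145 = 96² + 327² (one valid representation with x ≤ y).


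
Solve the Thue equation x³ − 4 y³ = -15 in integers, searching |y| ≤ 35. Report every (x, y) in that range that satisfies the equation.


The equation is x³ - 4y³ = -15. For fixed y, x³ = 4·y³ − 15, so a solution requires the RHS to be a perfect cube.
Strategy: iterate y from -35 to 35, compute RHS = 4·y³ − 15, and check whether it is a (positive or negative) perfect cube.
Check small values of y:
  y = 0: RHS = -15 is not a perfect cube.
  y = 1: RHS = -11 is not a perfect cube.
  y = -1: RHS = -19 is not a perfect cube.
  y = 2: RHS = 17 is not a perfect cube.
  y = -2: RHS = -47 is not a perfect cube.
  y = 3: RHS = 93 is not a perfect cube.
  y = -3: RHS = -123 is not a perfect cube.
Continuing the search up to |y| = 35 finds no solutions either.
No (x, y) in the scanned range satisfies the equation.

No integer solutions with |y| ≤ 35.


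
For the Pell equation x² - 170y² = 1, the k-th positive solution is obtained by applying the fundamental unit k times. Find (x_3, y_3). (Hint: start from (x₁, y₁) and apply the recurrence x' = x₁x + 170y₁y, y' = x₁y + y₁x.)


Step 1: Find the fundamental solution (x₁, y₁) of x² - 170y² = 1.
  Expand √170 as a continued fraction. a₀ = ⌊√170⌋ = 13; iterate m_{k+1} = d_k·a_k − m_k, d_{k+1} = (170 − m_{k+1}²)/d_k, a_{k+1} = ⌊(a₀ + m_{k+1})/d_{k+1}⌋ (starting m₀ = 0, d₀ = 1), with convergents p_k = a_k·p_{k-1} + p_{k-2}, q_k = a_k·q_{k-1} + q_{k-2} (p₋₁ = 1, q₋₁ = 0):
  k = 0: a₀ = 13; p₀/q₀ = 13/1; p₀² − 170·q₀² = 169 − 170 = -1.
  k = 1: m = 13, d = 1, a = ⌊(13 + 13)/1⌋ = 26; p/q = (26·13 + 1)/(26·1 + 0) = 339/26; p² − 170·q² = 114921 − 114920 = 1.
  The first convergent with p² − 170·q² = 1 gives the fundamental solution (x₁, y₁) = (339, 26).
Step 2: Apply the recurrence (x_{n+1}, y_{n+1}) = (x₁x_n + 170y₁y_n, x₁y_n + y₁x_n) repeatedly.
  From (x_1, y_1) = (339, 26): x_2 = 339·339 + 170·26·26 = 229841; y_2 = 339·26 + 26·339 = 17628.
  From (x_2, y_2) = (229841, 17628): x_3 = 339·229841 + 170·26·17628 = 155831859; y_3 = 339·17628 + 26·229841 = 11951758.
Step 3: Verify x_3² - 170·y_3² = 24283568279395881 - 24283568279395880 = 1 (should be 1). ✓

(x_1, y_1) = (339, 26); (x_3, y_3) = (155831859, 11951758).


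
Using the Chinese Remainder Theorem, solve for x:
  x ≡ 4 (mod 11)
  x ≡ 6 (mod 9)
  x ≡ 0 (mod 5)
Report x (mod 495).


Moduli 11, 9, 5 are pairwise coprime; by CRT there is a unique solution modulo M = 11 · 9 · 5 = 495.
Solve pairwise, accumulating the modulus:
  Start with x ≡ 4 (mod 11).
  Combine with x ≡ 6 (mod 9): since gcd(11, 9) = 1, we get a unique residue mod 99.
    Write x = 4 + 11·t and substitute into x ≡ 6 (mod 9): 11·t ≡ 6 − 4 = 2 (mod 9).
    Reduce coefficients mod 9: 2·t ≡ 2 (mod 9).
    The inverse of 2 mod 9 is 5 (since 2·5 = 10 = 1·9 + 1), so t ≡ 5·2 = 10 ≡ 1 (mod 9).
    Then x = 4 + 11·1 = 15, valid modulo lcm(11, 9) = 99: x ≡ 15 (mod 99).
  Combine with x ≡ 0 (mod 5): since gcd(99, 5) = 1, we get a unique residue mod 495.
    Write x = 15 + 99·t and substitute into x ≡ 0 (mod 5): 99·t ≡ 0 − 15 = -15 (mod 5).
    Reduce coefficients mod 5: 4·t ≡ 0 (mod 5).
    The inverse of 4 mod 5 is 4 (since 4·4 = 16 = 3·5 + 1), so t ≡ 4·0 = 0 ≡ 0 (mod 5).
    Then x = 15 + 99·0 = 15, valid modulo lcm(99, 5) = 495: x ≡ 15 (mod 495).
Verify: 15 mod 11 = 4 ✓, 15 mod 9 = 6 ✓, 15 mod 5 = 0 ✓.

x ≡ 15 (mod 495).
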